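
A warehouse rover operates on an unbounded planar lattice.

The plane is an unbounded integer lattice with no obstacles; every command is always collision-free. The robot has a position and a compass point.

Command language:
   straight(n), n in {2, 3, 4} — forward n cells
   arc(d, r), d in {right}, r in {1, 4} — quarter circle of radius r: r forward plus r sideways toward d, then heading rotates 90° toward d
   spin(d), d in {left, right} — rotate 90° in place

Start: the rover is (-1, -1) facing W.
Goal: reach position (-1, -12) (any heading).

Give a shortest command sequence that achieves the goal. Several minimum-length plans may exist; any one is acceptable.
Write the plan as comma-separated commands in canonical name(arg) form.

spin(left), straight(4), straight(4), straight(3)

initial: (-1, -1) facing W
[1] after spin(left): (-1, -1) facing S
[2] after straight(4): (-1, -5) facing S
[3] after straight(4): (-1, -9) facing S
[4] after straight(3): (-1, -12) facing S
nothing shorter than 4 reaches the goal.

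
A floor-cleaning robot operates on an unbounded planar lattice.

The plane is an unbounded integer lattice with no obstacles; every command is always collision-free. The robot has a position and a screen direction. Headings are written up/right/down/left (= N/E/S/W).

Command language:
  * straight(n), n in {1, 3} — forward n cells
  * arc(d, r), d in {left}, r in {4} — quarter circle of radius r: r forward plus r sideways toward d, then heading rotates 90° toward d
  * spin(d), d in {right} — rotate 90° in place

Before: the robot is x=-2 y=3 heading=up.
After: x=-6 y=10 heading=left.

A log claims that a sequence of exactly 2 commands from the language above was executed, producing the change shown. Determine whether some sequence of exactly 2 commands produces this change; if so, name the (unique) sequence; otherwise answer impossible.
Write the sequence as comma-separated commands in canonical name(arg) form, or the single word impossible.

key: running arc(left, 4) before straight(3) would end elsewhere — order is forced
initial: x=-2 y=3 heading=up
t=1 straight(3) ⇒ x=-2 y=6 heading=up
t=2 arc(left, 4) ⇒ x=-6 y=10 heading=left
no other 2-command option fits: unique.

straight(3), arc(left, 4)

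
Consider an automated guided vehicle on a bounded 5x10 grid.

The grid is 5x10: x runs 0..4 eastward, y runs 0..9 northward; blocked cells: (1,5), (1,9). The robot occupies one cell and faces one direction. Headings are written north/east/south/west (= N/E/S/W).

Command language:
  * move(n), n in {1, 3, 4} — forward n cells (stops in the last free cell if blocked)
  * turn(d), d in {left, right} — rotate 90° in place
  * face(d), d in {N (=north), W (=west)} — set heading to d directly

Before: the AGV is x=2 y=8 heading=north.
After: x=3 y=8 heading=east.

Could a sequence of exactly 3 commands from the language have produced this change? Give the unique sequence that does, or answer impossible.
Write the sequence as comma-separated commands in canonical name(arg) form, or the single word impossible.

key: order matters: swapping face(N) and move(1) lands elsewhere
begin: x=2 y=8 heading=north
[1] after face(N): x=2 y=8 heading=north
[2] after turn(right): x=2 y=8 heading=east
[3] after move(1): x=3 y=8 heading=east
all 343 alternatives checked — unique.

face(N), turn(right), move(1)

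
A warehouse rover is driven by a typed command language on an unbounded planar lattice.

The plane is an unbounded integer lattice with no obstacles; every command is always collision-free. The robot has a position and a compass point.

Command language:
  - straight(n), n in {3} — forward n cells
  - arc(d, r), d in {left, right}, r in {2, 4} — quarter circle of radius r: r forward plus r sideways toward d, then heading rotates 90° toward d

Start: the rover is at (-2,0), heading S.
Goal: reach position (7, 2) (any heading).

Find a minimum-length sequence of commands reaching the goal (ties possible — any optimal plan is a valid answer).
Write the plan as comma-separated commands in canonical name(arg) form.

arc(left, 2), straight(3), arc(left, 4)

from: at (-2,0), heading S
1. arc(left, 2) → at (0,-2), heading E
2. straight(3) → at (3,-2), heading E
3. arc(left, 4) → at (7,2), heading N
no 2-step plan works, so 3 is optimal.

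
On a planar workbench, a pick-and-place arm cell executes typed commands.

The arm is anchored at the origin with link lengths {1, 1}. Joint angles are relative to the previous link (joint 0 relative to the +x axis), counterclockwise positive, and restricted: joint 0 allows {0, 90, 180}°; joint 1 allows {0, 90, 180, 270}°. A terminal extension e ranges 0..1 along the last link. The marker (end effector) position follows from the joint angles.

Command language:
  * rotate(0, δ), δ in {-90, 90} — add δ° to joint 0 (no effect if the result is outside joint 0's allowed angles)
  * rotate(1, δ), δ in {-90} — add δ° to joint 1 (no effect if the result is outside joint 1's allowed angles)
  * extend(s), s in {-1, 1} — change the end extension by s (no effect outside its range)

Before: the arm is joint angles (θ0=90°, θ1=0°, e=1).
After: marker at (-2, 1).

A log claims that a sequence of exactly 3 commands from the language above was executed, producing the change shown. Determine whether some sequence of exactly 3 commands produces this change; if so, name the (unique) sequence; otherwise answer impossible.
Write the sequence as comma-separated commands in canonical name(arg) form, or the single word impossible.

initial: joint angles (θ0=90°, θ1=0°, e=1)
t=1 rotate(1, -90) ⇒ joint angles (θ0=90°, θ1=270°, e=1)
t=2 rotate(1, -90) ⇒ joint angles (θ0=90°, θ1=180°, e=1)
t=3 rotate(1, -90) ⇒ joint angles (θ0=90°, θ1=90°, e=1)
no rival 3-sequence matches.

rotate(1, -90), rotate(1, -90), rotate(1, -90)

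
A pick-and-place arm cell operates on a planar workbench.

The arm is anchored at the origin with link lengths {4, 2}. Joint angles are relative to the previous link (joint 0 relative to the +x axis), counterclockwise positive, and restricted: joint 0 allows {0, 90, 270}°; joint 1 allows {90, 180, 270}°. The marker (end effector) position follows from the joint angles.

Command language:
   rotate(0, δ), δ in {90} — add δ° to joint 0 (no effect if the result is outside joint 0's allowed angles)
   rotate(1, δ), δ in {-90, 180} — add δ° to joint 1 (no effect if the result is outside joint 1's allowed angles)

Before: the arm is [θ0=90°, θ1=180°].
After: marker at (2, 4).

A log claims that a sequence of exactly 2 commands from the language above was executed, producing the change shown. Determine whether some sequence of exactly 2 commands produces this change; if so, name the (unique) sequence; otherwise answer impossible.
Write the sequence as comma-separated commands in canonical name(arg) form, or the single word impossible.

key: running rotate(1, 180) before rotate(1, -90) would end elsewhere — order is forced
start: [θ0=90°, θ1=180°]
[1] after rotate(1, -90): [θ0=90°, θ1=90°]
[2] after rotate(1, 180): [θ0=90°, θ1=270°]
uniquely the one of 9 2-step routes that fits.

rotate(1, -90), rotate(1, 180)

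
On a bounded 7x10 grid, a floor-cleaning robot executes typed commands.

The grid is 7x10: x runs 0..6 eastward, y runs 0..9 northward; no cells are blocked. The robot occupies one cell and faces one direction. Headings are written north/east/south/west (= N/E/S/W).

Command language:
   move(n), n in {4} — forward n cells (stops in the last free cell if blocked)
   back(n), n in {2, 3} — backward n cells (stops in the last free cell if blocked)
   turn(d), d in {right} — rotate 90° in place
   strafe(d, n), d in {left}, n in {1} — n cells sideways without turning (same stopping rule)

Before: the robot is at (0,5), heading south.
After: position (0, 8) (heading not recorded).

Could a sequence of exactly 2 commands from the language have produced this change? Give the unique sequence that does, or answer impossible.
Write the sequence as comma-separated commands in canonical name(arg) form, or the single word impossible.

back(3), turn(right)

key: running turn(right) before back(3) would end elsewhere — order is forced
initial: at (0,5), heading south
1. back(3) → at (0,8), heading south
2. turn(right) → at (0,8), heading west
no rival 2-sequence matches.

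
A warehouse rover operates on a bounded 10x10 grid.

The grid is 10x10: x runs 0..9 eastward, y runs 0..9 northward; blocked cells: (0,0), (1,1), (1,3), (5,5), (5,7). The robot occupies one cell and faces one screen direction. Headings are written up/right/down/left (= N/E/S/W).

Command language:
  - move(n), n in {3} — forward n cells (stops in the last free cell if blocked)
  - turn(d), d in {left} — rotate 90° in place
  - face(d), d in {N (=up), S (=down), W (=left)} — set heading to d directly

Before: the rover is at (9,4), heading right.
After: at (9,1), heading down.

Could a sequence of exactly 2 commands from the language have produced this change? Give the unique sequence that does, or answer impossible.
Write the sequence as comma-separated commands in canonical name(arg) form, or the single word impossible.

face(S), move(3)

key: position moved to (9,1) AND the heading swung to S — translation plus rotation needed
t0: at (9,4), heading right
t=1 face(S) ⇒ at (9,4), heading down
t=2 move(3) ⇒ at (9,1), heading down
no rival 2-sequence matches.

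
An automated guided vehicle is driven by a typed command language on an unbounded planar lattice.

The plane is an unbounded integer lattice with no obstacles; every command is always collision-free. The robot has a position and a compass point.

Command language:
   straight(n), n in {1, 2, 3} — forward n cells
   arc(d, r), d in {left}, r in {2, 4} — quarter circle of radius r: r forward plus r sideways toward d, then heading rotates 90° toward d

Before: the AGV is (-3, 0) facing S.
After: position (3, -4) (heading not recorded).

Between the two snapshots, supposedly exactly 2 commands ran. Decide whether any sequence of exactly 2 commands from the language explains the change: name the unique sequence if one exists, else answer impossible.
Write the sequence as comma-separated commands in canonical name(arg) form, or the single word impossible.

key: order matters: swapping arc(left, 4) and straight(2) lands elsewhere
begin: (-3, 0) facing S
step 1 (arc(left, 4)): (1, -4) facing E
step 2 (straight(2)): (3, -4) facing E
all 25 alternatives checked — unique.

arc(left, 4), straight(2)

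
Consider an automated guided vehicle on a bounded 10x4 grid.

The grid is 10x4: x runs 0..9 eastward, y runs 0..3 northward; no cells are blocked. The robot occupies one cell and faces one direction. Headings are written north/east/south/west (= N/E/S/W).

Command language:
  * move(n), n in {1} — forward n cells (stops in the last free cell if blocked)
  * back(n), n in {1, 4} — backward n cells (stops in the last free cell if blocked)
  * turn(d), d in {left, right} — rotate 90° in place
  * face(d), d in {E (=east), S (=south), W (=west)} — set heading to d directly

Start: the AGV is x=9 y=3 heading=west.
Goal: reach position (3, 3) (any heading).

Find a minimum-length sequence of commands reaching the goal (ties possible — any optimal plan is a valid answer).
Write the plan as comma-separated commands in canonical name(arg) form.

initial: x=9 y=3 heading=west
t=1 move(1) ⇒ x=8 y=3 heading=west
t=2 move(1) ⇒ x=7 y=3 heading=west
t=3 face(E) ⇒ x=7 y=3 heading=east
t=4 back(4) ⇒ x=3 y=3 heading=east
nothing shorter than 4 reaches the goal.

move(1), move(1), face(E), back(4)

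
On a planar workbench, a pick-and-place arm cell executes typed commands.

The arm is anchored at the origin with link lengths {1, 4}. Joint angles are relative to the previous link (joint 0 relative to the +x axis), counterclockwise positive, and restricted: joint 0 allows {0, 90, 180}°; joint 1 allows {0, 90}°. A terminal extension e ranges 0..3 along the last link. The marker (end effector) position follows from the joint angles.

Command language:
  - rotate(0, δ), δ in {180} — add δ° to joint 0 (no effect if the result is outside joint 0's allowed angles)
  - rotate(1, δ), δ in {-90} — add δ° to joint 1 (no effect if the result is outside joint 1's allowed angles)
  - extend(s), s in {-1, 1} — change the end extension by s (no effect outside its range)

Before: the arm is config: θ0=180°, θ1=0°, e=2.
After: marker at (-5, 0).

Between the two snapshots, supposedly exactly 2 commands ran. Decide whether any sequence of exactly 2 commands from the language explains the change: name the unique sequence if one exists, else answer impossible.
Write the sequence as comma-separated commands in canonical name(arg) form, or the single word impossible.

begin: config: θ0=180°, θ1=0°, e=2
1. extend(-1) → config: θ0=180°, θ1=0°, e=1
2. extend(-1) → config: θ0=180°, θ1=0°, e=0
all 16 alternatives checked — unique.

extend(-1), extend(-1)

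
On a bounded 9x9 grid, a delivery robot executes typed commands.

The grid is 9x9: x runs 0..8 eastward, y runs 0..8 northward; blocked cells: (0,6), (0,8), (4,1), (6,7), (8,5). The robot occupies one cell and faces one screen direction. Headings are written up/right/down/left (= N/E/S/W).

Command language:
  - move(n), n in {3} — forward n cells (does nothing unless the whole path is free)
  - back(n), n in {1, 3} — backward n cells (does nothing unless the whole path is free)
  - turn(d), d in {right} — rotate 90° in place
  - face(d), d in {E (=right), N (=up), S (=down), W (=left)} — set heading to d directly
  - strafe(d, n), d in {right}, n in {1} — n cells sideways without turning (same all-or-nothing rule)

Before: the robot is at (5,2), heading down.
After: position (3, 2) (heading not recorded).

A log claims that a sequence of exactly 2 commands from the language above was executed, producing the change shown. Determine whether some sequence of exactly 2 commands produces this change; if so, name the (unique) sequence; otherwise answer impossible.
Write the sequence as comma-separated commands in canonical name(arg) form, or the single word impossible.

from: at (5,2), heading down
step 1 (strafe(right, 1)): at (4,2), heading down
step 2 (strafe(right, 1)): at (3,2), heading down
uniquely the one of 81 2-step routes that fits.

strafe(right, 1), strafe(right, 1)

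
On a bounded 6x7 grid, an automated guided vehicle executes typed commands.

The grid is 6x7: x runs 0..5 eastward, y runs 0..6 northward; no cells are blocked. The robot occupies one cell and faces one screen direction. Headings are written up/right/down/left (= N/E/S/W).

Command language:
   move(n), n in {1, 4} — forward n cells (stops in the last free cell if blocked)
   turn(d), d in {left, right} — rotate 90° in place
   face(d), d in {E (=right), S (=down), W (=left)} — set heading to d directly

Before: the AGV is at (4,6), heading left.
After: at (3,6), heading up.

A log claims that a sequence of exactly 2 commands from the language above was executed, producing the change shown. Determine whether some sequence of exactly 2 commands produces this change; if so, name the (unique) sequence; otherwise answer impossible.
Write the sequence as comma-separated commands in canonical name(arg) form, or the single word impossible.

move(1), turn(right)

key: running turn(right) before move(1) would end elsewhere — order is forced
start: at (4,6), heading left
[1] after move(1): at (3,6), heading left
[2] after turn(right): at (3,6), heading up
no rival 2-sequence matches.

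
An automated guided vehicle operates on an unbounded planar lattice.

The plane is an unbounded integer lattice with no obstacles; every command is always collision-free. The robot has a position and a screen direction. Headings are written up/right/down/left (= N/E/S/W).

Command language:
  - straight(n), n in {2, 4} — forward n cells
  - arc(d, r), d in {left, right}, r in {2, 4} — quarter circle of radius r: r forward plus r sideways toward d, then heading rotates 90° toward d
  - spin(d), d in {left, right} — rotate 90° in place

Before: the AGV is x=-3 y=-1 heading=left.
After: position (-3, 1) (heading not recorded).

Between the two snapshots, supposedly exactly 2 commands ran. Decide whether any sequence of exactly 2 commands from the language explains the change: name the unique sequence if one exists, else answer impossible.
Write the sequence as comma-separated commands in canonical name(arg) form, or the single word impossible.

key: running straight(2) before spin(right) would end elsewhere — order is forced
begin: x=-3 y=-1 heading=left
step 1 (spin(right)): x=-3 y=-1 heading=up
step 2 (straight(2)): x=-3 y=1 heading=up
no other 2-command option fits: unique.

spin(right), straight(2)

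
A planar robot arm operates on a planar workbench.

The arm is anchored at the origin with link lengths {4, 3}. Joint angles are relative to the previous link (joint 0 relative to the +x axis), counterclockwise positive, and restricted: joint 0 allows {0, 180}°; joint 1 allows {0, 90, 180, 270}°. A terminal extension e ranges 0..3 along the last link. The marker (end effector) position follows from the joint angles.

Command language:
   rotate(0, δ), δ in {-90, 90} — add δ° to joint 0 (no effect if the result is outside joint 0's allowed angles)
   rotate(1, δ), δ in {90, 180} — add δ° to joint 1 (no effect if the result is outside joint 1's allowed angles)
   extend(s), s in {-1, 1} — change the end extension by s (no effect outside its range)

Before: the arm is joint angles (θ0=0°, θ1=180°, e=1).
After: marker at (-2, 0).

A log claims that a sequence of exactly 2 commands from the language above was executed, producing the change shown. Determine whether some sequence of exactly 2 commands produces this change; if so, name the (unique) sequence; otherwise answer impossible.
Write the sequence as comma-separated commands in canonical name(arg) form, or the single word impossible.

start: joint angles (θ0=0°, θ1=180°, e=1)
step 1 (extend(1)): joint angles (θ0=0°, θ1=180°, e=2)
step 2 (extend(1)): joint angles (θ0=0°, θ1=180°, e=3)
no other 2-command option fits: unique.

extend(1), extend(1)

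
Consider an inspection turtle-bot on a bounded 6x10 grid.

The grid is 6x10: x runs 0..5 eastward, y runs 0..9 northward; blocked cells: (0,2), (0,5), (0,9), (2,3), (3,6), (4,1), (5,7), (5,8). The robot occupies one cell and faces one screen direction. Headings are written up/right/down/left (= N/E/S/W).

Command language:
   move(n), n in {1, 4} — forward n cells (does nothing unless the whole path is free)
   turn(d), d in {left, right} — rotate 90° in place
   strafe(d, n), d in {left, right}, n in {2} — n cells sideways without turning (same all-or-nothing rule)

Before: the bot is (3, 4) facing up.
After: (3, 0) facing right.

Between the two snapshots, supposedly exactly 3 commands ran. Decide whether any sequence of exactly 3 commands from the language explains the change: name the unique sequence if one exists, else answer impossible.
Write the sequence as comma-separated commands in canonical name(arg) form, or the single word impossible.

turn(right), strafe(right, 2), strafe(right, 2)

key: running strafe(right, 2) before turn(right) would end elsewhere — order is forced
t0: (3, 4) facing up
[1] after turn(right): (3, 4) facing right
[2] after strafe(right, 2): (3, 2) facing right
[3] after strafe(right, 2): (3, 0) facing right
no rival 3-sequence matches.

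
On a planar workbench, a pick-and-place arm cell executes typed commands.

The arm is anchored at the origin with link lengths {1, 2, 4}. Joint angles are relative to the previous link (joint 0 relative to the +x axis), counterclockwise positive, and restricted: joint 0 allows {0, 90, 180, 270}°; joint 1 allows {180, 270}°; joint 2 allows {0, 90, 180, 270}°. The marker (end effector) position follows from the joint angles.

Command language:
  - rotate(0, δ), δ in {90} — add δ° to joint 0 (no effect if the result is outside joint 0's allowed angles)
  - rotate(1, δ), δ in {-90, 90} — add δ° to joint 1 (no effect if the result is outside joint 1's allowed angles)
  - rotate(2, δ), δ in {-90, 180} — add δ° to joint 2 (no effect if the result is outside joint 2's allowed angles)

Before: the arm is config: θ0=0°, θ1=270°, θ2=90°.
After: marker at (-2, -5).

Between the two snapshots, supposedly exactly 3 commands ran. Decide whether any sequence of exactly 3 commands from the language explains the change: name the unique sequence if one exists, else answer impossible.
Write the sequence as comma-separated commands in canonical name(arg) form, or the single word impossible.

from: config: θ0=0°, θ1=270°, θ2=90°
[1] after rotate(0, 90): config: θ0=90°, θ1=270°, θ2=90°
[2] after rotate(0, 90): config: θ0=180°, θ1=270°, θ2=90°
[3] after rotate(0, 90): config: θ0=270°, θ1=270°, θ2=90°
all 125 alternatives checked — unique.

rotate(0, 90), rotate(0, 90), rotate(0, 90)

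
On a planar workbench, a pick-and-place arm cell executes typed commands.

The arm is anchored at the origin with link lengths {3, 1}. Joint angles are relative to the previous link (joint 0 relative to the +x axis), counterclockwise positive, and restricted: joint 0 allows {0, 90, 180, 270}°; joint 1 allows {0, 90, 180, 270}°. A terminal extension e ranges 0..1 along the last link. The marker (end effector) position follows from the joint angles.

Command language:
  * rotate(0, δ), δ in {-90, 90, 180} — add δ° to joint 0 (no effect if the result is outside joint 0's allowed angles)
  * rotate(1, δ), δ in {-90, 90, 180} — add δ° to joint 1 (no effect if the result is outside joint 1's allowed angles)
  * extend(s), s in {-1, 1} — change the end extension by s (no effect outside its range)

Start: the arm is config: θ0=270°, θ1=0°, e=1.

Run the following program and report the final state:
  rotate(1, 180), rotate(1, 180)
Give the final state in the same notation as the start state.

config: θ0=270°, θ1=0°, e=1

t0: config: θ0=270°, θ1=0°, e=1
step 1 (rotate(1, 180)): config: θ0=270°, θ1=180°, e=1
step 2 (rotate(1, 180)): config: θ0=270°, θ1=0°, e=1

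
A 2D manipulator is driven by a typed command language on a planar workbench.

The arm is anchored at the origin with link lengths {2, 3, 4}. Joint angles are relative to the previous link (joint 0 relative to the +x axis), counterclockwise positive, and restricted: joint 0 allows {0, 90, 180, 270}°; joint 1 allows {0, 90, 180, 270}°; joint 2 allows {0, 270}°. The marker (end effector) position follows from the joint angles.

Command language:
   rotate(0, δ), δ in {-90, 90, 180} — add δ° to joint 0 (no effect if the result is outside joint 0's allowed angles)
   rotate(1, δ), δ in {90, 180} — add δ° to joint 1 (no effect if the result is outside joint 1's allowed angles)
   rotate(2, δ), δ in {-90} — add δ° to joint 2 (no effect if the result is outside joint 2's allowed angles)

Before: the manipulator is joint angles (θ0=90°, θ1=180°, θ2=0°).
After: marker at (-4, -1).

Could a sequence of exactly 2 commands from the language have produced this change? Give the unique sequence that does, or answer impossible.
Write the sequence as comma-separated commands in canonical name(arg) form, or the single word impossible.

from: joint angles (θ0=90°, θ1=180°, θ2=0°)
step 1 (rotate(2, -90)): joint angles (θ0=90°, θ1=180°, θ2=270°)
step 2 (rotate(2, -90)): joint angles (θ0=90°, θ1=180°, θ2=270°)
uniquely the one of 36 2-step routes that fits.

rotate(2, -90), rotate(2, -90)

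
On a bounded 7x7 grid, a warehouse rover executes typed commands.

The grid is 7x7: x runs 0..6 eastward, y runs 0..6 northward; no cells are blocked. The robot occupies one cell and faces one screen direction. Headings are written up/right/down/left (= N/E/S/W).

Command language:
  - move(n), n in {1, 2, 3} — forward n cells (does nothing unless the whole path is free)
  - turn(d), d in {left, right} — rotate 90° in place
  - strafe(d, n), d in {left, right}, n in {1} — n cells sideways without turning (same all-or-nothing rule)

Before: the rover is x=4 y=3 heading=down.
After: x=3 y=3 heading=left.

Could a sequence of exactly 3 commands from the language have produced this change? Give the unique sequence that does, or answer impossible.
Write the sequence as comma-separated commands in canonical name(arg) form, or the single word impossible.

key: running move(2) before strafe(left, 1) would end elsewhere — order is forced
start: x=4 y=3 heading=down
1. strafe(left, 1) → x=5 y=3 heading=down
2. turn(right) → x=5 y=3 heading=left
3. move(2) → x=3 y=3 heading=left
no other 3-command option fits: unique.

strafe(left, 1), turn(right), move(2)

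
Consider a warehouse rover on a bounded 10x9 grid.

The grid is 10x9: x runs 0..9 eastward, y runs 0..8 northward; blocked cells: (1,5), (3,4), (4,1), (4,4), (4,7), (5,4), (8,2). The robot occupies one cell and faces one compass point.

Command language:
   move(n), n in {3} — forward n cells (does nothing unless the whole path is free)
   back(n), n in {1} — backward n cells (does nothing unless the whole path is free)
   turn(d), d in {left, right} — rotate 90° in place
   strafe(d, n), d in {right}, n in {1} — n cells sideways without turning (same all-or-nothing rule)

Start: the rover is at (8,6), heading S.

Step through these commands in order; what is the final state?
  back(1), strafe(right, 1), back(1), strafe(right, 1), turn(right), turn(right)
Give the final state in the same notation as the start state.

at (6,8), heading N

initial: at (8,6), heading S
t=1 back(1) ⇒ at (8,7), heading S
t=2 strafe(right, 1) ⇒ at (7,7), heading S
t=3 back(1) ⇒ at (7,8), heading S
t=4 strafe(right, 1) ⇒ at (6,8), heading S
t=5 turn(right) ⇒ at (6,8), heading W
t=6 turn(right) ⇒ at (6,8), heading N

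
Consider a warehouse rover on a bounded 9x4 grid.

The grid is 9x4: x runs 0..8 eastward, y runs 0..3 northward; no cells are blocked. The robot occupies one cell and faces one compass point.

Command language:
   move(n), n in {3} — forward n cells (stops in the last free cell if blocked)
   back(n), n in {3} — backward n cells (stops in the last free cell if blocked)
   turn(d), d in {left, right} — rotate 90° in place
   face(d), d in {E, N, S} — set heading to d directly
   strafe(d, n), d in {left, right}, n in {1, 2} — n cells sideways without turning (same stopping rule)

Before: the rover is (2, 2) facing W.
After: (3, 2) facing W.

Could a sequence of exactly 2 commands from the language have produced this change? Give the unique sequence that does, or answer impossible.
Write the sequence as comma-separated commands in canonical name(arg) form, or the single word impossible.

move(3), back(3)

key: move(3) runs into the grid edge before its full distance
t0: (2, 2) facing W
step 1 (move(3)): (0, 2) facing W
step 2 (back(3)): (3, 2) facing W
no rival 2-sequence matches.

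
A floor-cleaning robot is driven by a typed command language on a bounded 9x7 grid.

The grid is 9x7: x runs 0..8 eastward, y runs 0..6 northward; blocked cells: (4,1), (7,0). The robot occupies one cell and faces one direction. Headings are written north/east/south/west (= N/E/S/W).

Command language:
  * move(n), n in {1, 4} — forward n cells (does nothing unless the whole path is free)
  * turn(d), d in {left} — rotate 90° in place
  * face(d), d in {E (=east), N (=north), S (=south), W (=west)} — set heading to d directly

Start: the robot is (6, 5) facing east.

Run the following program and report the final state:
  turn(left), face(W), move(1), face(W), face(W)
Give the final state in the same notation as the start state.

(5, 5) facing west

t0: (6, 5) facing east
[1] after turn(left): (6, 5) facing north
[2] after face(W): (6, 5) facing west
[3] after move(1): (5, 5) facing west
[4] after face(W): (5, 5) facing west
[5] after face(W): (5, 5) facing west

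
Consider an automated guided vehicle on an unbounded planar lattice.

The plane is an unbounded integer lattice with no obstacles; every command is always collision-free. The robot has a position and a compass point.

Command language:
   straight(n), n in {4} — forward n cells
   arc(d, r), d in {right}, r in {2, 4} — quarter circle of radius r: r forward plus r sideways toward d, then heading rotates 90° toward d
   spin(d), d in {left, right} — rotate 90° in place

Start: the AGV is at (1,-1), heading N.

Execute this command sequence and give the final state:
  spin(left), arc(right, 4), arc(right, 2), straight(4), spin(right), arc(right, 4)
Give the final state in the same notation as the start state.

begin: at (1,-1), heading N
t=1 spin(left) ⇒ at (1,-1), heading W
t=2 arc(right, 4) ⇒ at (-3,3), heading N
t=3 arc(right, 2) ⇒ at (-1,5), heading E
t=4 straight(4) ⇒ at (3,5), heading E
t=5 spin(right) ⇒ at (3,5), heading S
t=6 arc(right, 4) ⇒ at (-1,1), heading W

at (-1,1), heading W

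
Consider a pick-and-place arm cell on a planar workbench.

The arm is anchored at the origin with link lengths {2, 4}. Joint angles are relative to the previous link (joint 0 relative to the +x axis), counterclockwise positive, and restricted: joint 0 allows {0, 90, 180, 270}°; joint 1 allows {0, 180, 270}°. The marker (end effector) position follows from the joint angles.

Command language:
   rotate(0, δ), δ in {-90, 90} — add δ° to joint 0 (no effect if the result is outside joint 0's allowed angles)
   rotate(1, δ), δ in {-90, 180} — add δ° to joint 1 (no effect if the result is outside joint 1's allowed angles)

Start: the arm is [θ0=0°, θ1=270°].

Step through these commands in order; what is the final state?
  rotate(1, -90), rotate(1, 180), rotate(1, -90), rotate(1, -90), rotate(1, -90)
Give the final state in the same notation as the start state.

[θ0=0°, θ1=180°]

t0: [θ0=0°, θ1=270°]
1. rotate(1, -90) → [θ0=0°, θ1=180°]
2. rotate(1, 180) → [θ0=0°, θ1=0°]
3. rotate(1, -90) → [θ0=0°, θ1=270°]
4. rotate(1, -90) → [θ0=0°, θ1=180°]
5. rotate(1, -90) → [θ0=0°, θ1=180°]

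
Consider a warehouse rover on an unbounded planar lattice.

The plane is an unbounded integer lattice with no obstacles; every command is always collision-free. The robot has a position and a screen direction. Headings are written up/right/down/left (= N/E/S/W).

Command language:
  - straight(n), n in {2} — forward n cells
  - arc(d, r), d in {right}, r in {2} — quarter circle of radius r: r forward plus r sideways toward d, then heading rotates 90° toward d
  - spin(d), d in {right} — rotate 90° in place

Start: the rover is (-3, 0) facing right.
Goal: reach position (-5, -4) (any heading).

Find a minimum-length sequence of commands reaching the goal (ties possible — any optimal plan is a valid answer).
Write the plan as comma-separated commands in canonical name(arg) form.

from: (-3, 0) facing right
t=1 arc(right, 2) ⇒ (-1, -2) facing down
t=2 arc(right, 2) ⇒ (-3, -4) facing left
t=3 straight(2) ⇒ (-5, -4) facing left
no 2-step plan works, so 3 is optimal.

arc(right, 2), arc(right, 2), straight(2)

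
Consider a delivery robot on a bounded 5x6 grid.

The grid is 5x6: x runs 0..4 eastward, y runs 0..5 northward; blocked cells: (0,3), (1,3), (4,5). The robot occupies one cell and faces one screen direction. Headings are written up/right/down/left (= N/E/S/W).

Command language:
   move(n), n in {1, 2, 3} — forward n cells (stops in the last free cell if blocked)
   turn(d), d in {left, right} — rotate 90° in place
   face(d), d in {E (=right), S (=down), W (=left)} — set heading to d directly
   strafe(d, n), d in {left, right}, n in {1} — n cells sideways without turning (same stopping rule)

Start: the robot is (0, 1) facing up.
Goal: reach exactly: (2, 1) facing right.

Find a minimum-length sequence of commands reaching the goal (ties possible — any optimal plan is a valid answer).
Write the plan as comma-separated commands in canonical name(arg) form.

start: (0, 1) facing up
t=1 face(E) ⇒ (0, 1) facing right
t=2 move(2) ⇒ (2, 1) facing right
minimal: 2 command(s), checked below 2.

face(E), move(2)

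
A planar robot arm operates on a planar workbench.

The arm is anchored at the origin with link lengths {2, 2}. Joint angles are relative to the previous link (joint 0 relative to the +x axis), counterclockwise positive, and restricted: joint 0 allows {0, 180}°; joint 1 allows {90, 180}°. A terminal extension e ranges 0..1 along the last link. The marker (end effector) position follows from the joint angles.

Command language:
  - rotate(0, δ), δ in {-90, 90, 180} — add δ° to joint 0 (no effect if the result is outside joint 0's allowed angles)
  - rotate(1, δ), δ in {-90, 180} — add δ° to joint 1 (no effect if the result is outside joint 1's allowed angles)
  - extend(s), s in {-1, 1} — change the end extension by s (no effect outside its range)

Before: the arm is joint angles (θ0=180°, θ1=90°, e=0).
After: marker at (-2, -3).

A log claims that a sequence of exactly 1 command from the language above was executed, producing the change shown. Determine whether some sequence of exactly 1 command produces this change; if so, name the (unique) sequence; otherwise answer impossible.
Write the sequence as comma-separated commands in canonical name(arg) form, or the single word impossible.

begin: joint angles (θ0=180°, θ1=90°, e=0)
[1] after extend(1): joint angles (θ0=180°, θ1=90°, e=1)
uniquely the one of 7 1-step routes that fits.

extend(1)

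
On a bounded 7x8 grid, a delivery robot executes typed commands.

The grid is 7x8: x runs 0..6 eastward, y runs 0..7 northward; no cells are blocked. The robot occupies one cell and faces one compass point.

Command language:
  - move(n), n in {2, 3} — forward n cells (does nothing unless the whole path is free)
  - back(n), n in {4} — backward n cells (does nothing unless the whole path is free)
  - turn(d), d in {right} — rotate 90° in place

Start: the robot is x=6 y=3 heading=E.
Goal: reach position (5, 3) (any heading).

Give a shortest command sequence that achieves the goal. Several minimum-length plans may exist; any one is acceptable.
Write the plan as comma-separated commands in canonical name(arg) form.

begin: x=6 y=3 heading=E
step 1 (back(4)): x=2 y=3 heading=E
step 2 (move(3)): x=5 y=3 heading=E
shorter routes all fall short; 2 is best.

back(4), move(3)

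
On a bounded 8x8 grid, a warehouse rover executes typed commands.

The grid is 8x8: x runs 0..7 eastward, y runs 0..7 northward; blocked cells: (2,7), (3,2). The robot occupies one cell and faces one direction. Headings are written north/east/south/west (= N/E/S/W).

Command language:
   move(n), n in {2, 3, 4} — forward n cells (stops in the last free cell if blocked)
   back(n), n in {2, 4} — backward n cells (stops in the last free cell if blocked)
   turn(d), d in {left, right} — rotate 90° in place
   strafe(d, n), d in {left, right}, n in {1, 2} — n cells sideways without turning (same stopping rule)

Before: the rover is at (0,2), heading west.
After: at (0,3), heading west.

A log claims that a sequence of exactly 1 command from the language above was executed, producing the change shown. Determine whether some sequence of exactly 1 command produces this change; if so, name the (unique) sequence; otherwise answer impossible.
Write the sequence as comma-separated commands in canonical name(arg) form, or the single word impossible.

key: heading stays W — the single command does not turn
initial: at (0,2), heading west
[1] after strafe(right, 1): at (0,3), heading west
all 11 alternatives checked — unique.

strafe(right, 1)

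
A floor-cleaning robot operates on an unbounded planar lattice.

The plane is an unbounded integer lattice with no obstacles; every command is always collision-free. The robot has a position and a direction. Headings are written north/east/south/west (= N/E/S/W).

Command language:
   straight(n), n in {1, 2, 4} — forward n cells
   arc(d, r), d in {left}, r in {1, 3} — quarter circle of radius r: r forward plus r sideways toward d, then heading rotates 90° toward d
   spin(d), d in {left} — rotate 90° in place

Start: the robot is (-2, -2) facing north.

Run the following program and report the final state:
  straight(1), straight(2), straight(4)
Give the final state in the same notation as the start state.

initial: (-2, -2) facing north
step 1 (straight(1)): (-2, -1) facing north
step 2 (straight(2)): (-2, 1) facing north
step 3 (straight(4)): (-2, 5) facing north

(-2, 5) facing north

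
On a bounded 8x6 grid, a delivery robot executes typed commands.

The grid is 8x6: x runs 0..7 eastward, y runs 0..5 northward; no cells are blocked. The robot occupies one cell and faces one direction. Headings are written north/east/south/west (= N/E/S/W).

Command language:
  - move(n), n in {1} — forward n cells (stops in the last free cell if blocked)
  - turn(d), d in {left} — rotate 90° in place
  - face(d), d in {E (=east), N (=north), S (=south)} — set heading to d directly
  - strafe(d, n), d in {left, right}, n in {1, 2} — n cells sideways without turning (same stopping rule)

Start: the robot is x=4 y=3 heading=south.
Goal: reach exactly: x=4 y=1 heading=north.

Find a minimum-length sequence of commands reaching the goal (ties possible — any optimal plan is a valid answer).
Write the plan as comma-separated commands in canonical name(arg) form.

move(1), move(1), face(N)

begin: x=4 y=3 heading=south
1. move(1) → x=4 y=2 heading=south
2. move(1) → x=4 y=1 heading=south
3. face(N) → x=4 y=1 heading=north
no 2-step plan works, so 3 is optimal.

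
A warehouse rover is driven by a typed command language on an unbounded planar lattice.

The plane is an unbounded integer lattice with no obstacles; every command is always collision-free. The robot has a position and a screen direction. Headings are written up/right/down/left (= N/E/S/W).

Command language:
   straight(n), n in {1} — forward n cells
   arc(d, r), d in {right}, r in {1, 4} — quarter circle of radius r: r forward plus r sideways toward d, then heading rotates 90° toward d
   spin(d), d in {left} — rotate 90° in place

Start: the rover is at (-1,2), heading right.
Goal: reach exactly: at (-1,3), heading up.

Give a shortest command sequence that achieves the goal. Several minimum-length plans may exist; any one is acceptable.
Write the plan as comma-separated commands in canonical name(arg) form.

spin(left), straight(1)

begin: at (-1,2), heading right
t=1 spin(left) ⇒ at (-1,2), heading up
t=2 straight(1) ⇒ at (-1,3), heading up
shorter routes all fall short; 2 is best.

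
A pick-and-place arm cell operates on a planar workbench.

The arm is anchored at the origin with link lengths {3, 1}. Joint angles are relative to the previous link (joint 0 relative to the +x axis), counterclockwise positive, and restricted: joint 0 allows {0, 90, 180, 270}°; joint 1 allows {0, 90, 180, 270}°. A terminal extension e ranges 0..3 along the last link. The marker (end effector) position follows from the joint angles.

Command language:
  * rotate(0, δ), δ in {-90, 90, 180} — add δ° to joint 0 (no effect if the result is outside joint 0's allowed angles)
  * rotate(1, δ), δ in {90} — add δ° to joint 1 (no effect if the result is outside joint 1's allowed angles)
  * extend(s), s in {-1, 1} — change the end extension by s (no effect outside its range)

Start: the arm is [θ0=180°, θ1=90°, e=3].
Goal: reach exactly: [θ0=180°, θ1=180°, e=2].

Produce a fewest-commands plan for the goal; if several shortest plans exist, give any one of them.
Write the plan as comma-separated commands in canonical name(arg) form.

extend(-1), rotate(1, 90)

start: [θ0=180°, θ1=90°, e=3]
t=1 extend(-1) ⇒ [θ0=180°, θ1=90°, e=2]
t=2 rotate(1, 90) ⇒ [θ0=180°, θ1=180°, e=2]
shorter routes all fall short; 2 is best.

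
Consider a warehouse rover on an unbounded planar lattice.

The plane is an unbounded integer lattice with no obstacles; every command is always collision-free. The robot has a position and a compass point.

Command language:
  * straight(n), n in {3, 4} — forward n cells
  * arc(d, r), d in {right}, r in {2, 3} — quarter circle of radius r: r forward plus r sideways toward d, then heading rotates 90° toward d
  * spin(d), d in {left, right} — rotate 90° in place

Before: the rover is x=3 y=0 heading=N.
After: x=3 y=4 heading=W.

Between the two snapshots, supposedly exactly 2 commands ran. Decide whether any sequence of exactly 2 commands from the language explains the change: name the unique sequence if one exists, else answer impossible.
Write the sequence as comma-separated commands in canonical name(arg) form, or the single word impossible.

straight(4), spin(left)

key: cell and facing (now W) both changed — the 2 commands mix motion and turning
t0: x=3 y=0 heading=N
t=1 straight(4) ⇒ x=3 y=4 heading=N
t=2 spin(left) ⇒ x=3 y=4 heading=W
no rival 2-sequence matches.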